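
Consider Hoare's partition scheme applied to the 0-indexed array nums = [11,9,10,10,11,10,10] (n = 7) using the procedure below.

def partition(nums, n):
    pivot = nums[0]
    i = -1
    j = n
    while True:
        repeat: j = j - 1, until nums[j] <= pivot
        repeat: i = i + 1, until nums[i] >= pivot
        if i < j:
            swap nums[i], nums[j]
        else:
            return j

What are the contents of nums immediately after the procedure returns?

pivot = nums[0] = 11; i = -1, j = 7
j→6 (nums[6]=10≤11), i→0 (nums[0]=11≥11); i<j, swap → [10,9,10,10,11,10,11]
j→5 (nums[5]=10≤11), i→4 (nums[4]=11≥11); i<j, swap → [10,9,10,10,10,11,11]
j→4, i→5; i≥j, return j=4. nums = [10,9,10,10,10,11,11]

[10,9,10,10,10,11,11]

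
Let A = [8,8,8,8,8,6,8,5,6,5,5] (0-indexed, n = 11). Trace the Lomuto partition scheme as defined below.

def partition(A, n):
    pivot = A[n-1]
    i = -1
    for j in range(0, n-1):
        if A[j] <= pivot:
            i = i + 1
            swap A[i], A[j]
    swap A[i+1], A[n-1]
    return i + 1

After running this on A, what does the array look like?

[5,5,5,8,8,6,8,8,6,8,8]

pivot=5, i=-1
j=0: 8>5, skip
j=1: 8>5, skip
j=2: 8>5, skip
j=3: 8>5, skip
j=4: 8>5, skip
j=5: 6>5, skip
j=6: 8>5, skip
j=7: 5≤5, i=0, swap(0,7) ⇒ [5,8,8,8,8,6,8,8,6,5,5]
j=8: 6>5, skip
j=9: 5≤5, i=1, swap(1,9) ⇒ [5,5,8,8,8,6,8,8,6,8,5]
swap(2,10) ⇒ [5,5,5,8,8,6,8,8,6,8,8]; return 2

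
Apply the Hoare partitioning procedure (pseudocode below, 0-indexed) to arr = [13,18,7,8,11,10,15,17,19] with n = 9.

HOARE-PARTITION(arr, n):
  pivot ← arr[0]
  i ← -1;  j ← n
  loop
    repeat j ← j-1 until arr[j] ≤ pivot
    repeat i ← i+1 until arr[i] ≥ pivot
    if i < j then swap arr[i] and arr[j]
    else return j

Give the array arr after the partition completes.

[10,11,7,8,18,13,15,17,19]

pivot=13
j stops at 5 (10), i stops at 0 (13); swap ⇒ [10,18,7,8,11,13,15,17,19]
j stops at 4 (11), i stops at 1 (18); swap ⇒ [10,11,7,8,18,13,15,17,19]
j stops at 3, i stops at 4; i≥j ⇒ return 3. arr=[10,11,7,8,18,13,15,17,19]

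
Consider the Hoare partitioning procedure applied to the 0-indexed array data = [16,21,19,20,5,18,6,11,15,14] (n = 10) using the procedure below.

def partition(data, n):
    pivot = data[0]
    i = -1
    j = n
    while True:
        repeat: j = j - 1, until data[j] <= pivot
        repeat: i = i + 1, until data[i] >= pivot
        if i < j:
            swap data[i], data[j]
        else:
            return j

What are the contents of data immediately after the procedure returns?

pivot = data[0] = 16; i = -1, j = 10
j→9 (data[9]=14≤16), i→0 (data[0]=16≥16); i<j, swap → [14,21,19,20,5,18,6,11,15,16]
j→8 (data[8]=15≤16), i→1 (data[1]=21≥16); i<j, swap → [14,15,19,20,5,18,6,11,21,16]
j→7 (data[7]=11≤16), i→2 (data[2]=19≥16); i<j, swap → [14,15,11,20,5,18,6,19,21,16]
j→6 (data[6]=6≤16), i→3 (data[3]=20≥16); i<j, swap → [14,15,11,6,5,18,20,19,21,16]
j→4, i→5; i≥j, return j=4. data = [14,15,11,6,5,18,20,19,21,16]

[14,15,11,6,5,18,20,19,21,16]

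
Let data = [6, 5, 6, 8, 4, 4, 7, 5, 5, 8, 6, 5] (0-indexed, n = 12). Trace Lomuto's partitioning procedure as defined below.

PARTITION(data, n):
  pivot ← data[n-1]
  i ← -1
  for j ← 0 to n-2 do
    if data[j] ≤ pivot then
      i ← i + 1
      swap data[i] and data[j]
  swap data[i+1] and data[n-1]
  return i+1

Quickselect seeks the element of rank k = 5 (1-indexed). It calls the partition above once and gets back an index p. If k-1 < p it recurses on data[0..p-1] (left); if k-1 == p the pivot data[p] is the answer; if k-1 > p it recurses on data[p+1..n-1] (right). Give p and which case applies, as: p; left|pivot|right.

pivot = data[11] = 5; i = -1
j=0: data[0]=6 > 5 → no swap
j=1: data[1]=5 ≤ 5 → i=0, swap data[0],data[1] → [5, 6, 6, 8, 4, 4, 7, 5, 5, 8, 6, 5]
j=2: data[2]=6 > 5 → no swap
j=3: data[3]=8 > 5 → no swap
j=4: data[4]=4 ≤ 5 → i=1, swap data[1],data[4] → [5, 4, 6, 8, 6, 4, 7, 5, 5, 8, 6, 5]
j=5: data[5]=4 ≤ 5 → i=2, swap data[2],data[5] → [5, 4, 4, 8, 6, 6, 7, 5, 5, 8, 6, 5]
j=6: data[6]=7 > 5 → no swap
j=7: data[7]=5 ≤ 5 → i=3, swap data[3],data[7] → [5, 4, 4, 5, 6, 6, 7, 8, 5, 8, 6, 5]
j=8: data[8]=5 ≤ 5 → i=4, swap data[4],data[8] → [5, 4, 4, 5, 5, 6, 7, 8, 6, 8, 6, 5]
j=9: data[9]=8 > 5 → no swap
j=10: data[10]=6 > 5 → no swap
final swap data[5],data[11] → [5, 4, 4, 5, 5, 5, 7, 8, 6, 8, 6, 6]; return 5
p = 5; k-1 = 4 < 5 ⇒ left

5; left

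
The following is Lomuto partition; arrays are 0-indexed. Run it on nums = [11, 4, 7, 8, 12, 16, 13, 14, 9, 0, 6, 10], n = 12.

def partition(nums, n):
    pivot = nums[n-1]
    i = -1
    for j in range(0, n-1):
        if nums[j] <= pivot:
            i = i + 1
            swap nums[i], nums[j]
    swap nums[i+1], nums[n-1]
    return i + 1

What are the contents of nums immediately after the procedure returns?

pivot = nums[11] = 10; i = -1
j=0: nums[0]=11 > 10 → no swap
j=1: nums[1]=4 ≤ 10 → i=0, swap nums[0],nums[1] → [4, 11, 7, 8, 12, 16, 13, 14, 9, 0, 6, 10]
j=2: nums[2]=7 ≤ 10 → i=1, swap nums[1],nums[2] → [4, 7, 11, 8, 12, 16, 13, 14, 9, 0, 6, 10]
j=3: nums[3]=8 ≤ 10 → i=2, swap nums[2],nums[3] → [4, 7, 8, 11, 12, 16, 13, 14, 9, 0, 6, 10]
j=4: nums[4]=12 > 10 → no swap
j=5: nums[5]=16 > 10 → no swap
j=6: nums[6]=13 > 10 → no swap
j=7: nums[7]=14 > 10 → no swap
j=8: nums[8]=9 ≤ 10 → i=3, swap nums[3],nums[8] → [4, 7, 8, 9, 12, 16, 13, 14, 11, 0, 6, 10]
j=9: nums[9]=0 ≤ 10 → i=4, swap nums[4],nums[9] → [4, 7, 8, 9, 0, 16, 13, 14, 11, 12, 6, 10]
j=10: nums[10]=6 ≤ 10 → i=5, swap nums[5],nums[10] → [4, 7, 8, 9, 0, 6, 13, 14, 11, 12, 16, 10]
final swap nums[6],nums[11] → [4, 7, 8, 9, 0, 6, 10, 14, 11, 12, 16, 13]; return 6

[4, 7, 8, 9, 0, 6, 10, 14, 11, 12, 16, 13]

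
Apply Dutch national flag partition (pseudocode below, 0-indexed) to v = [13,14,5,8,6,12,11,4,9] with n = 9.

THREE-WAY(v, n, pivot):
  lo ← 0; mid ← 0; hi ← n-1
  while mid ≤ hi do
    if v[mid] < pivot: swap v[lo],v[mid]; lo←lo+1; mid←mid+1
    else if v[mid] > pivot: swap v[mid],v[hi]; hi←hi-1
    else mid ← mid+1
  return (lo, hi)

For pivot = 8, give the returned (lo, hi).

(3, 3)

pivot = 8; lo=0, mid=0, hi=8
v[mid]=13>8: swap v[0],v[8]; hi=7 → [9,14,5,8,6,12,11,4,13]
v[mid]=9>8: swap v[0],v[7]; hi=6 → [4,14,5,8,6,12,11,9,13]
v[mid]=4<8: swap v[0],v[0]; lo=1,mid=1 → [4,14,5,8,6,12,11,9,13]
v[mid]=14>8: swap v[1],v[6]; hi=5 → [4,11,5,8,6,12,14,9,13]
v[mid]=11>8: swap v[1],v[5]; hi=4 → [4,12,5,8,6,11,14,9,13]
v[mid]=12>8: swap v[1],v[4]; hi=3 → [4,6,5,8,12,11,14,9,13]
v[mid]=6<8: swap v[1],v[1]; lo=2,mid=2 → [4,6,5,8,12,11,14,9,13]
v[mid]=5<8: swap v[2],v[2]; lo=3,mid=3 → [4,6,5,8,12,11,14,9,13]
v[mid]=8=8: mid=4
end: lo=3, hi=3; v = [4,6,5,8,12,11,14,9,13]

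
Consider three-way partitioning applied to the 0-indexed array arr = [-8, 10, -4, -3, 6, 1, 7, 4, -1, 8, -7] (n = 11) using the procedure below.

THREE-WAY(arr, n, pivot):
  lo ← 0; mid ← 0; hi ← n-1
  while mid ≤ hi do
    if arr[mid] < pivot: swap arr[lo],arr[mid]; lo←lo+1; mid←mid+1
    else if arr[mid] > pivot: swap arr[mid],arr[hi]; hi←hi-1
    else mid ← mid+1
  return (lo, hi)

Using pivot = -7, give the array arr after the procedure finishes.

[-8, -7, -3, 6, 1, 7, 4, -1, 8, -4, 10]

pivot = -7; lo=0, mid=0, hi=10
arr[mid]=-8<-7: swap arr[0],arr[0]; lo=1,mid=1 → [-8, 10, -4, -3, 6, 1, 7, 4, -1, 8, -7]
arr[mid]=10>-7: swap arr[1],arr[10]; hi=9 → [-8, -7, -4, -3, 6, 1, 7, 4, -1, 8, 10]
arr[mid]=-7=-7: mid=2
arr[mid]=-4>-7: swap arr[2],arr[9]; hi=8 → [-8, -7, 8, -3, 6, 1, 7, 4, -1, -4, 10]
arr[mid]=8>-7: swap arr[2],arr[8]; hi=7 → [-8, -7, -1, -3, 6, 1, 7, 4, 8, -4, 10]
arr[mid]=-1>-7: swap arr[2],arr[7]; hi=6 → [-8, -7, 4, -3, 6, 1, 7, -1, 8, -4, 10]
arr[mid]=4>-7: swap arr[2],arr[6]; hi=5 → [-8, -7, 7, -3, 6, 1, 4, -1, 8, -4, 10]
arr[mid]=7>-7: swap arr[2],arr[5]; hi=4 → [-8, -7, 1, -3, 6, 7, 4, -1, 8, -4, 10]
arr[mid]=1>-7: swap arr[2],arr[4]; hi=3 → [-8, -7, 6, -3, 1, 7, 4, -1, 8, -4, 10]
arr[mid]=6>-7: swap arr[2],arr[3]; hi=2 → [-8, -7, -3, 6, 1, 7, 4, -1, 8, -4, 10]
arr[mid]=-3>-7: swap arr[2],arr[2]; hi=1 → [-8, -7, -3, 6, 1, 7, 4, -1, 8, -4, 10]
end: lo=1, hi=1; arr = [-8, -7, -3, 6, 1, 7, 4, -1, 8, -4, 10]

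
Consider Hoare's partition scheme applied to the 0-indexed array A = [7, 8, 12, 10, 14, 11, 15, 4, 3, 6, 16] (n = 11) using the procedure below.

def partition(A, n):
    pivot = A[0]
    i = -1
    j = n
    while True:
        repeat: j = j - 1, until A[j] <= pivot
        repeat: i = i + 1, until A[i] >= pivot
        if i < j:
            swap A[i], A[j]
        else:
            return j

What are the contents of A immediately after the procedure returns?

[6, 3, 4, 10, 14, 11, 15, 12, 8, 7, 16]

pivot=7
j stops at 9 (6), i stops at 0 (7); swap ⇒ [6, 8, 12, 10, 14, 11, 15, 4, 3, 7, 16]
j stops at 8 (3), i stops at 1 (8); swap ⇒ [6, 3, 12, 10, 14, 11, 15, 4, 8, 7, 16]
j stops at 7 (4), i stops at 2 (12); swap ⇒ [6, 3, 4, 10, 14, 11, 15, 12, 8, 7, 16]
j stops at 2, i stops at 3; i≥j ⇒ return 2. A=[6, 3, 4, 10, 14, 11, 15, 12, 8, 7, 16]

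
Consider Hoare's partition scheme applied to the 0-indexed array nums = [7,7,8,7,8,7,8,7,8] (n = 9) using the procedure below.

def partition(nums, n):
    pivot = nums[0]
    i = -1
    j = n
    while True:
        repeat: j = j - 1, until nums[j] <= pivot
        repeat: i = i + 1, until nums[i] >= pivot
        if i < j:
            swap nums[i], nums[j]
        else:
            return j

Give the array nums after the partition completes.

[7,7,7,8,8,7,8,7,8]

pivot = nums[0] = 7; i = -1, j = 9
j→7 (nums[7]=7≤7), i→0 (nums[0]=7≥7); i<j, swap → [7,7,8,7,8,7,8,7,8]
j→5 (nums[5]=7≤7), i→1 (nums[1]=7≥7); i<j, swap → [7,7,8,7,8,7,8,7,8]
j→3 (nums[3]=7≤7), i→2 (nums[2]=8≥7); i<j, swap → [7,7,7,8,8,7,8,7,8]
j→2, i→3; i≥j, return j=2. nums = [7,7,7,8,8,7,8,7,8]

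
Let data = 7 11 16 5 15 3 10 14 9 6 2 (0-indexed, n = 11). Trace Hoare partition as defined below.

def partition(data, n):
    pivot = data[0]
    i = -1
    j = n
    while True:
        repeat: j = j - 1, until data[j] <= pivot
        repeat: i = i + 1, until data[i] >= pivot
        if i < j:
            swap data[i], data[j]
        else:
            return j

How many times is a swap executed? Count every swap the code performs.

pivot=7
j stops at 10 (2), i stops at 0 (7); swap ⇒ 2 11 16 5 15 3 10 14 9 6 7
j stops at 9 (6), i stops at 1 (11); swap ⇒ 2 6 16 5 15 3 10 14 9 11 7
j stops at 5 (3), i stops at 2 (16); swap ⇒ 2 6 3 5 15 16 10 14 9 11 7
j stops at 3, i stops at 4; i≥j ⇒ return 3. data=2 6 3 5 15 16 10 14 9 11 7

3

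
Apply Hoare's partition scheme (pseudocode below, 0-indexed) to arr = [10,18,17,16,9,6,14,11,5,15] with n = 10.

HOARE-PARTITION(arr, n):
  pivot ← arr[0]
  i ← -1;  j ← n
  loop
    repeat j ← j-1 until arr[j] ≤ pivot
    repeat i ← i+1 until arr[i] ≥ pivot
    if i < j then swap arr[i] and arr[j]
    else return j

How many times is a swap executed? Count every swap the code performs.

3

pivot = arr[0] = 10; i = -1, j = 10
j→8 (arr[8]=5≤10), i→0 (arr[0]=10≥10); i<j, swap → [5,18,17,16,9,6,14,11,10,15]
j→5 (arr[5]=6≤10), i→1 (arr[1]=18≥10); i<j, swap → [5,6,17,16,9,18,14,11,10,15]
j→4 (arr[4]=9≤10), i→2 (arr[2]=17≥10); i<j, swap → [5,6,9,16,17,18,14,11,10,15]
j→2, i→3; i≥j, return j=2. arr = [5,6,9,16,17,18,14,11,10,15]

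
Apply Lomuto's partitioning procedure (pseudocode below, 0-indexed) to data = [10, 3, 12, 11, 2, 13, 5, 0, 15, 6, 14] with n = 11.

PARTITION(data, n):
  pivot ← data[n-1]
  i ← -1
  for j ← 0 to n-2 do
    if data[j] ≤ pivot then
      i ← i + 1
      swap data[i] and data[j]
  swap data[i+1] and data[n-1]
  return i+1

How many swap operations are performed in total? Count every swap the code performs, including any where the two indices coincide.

10

pivot = data[10] = 14; i = -1
j=0: data[0]=10 ≤ 14 → i=0, swap data[0],data[0] (no change) → [10, 3, 12, 11, 2, 13, 5, 0, 15, 6, 14]
j=1: data[1]=3 ≤ 14 → i=1, swap data[1],data[1] (no change) → [10, 3, 12, 11, 2, 13, 5, 0, 15, 6, 14]
j=2: data[2]=12 ≤ 14 → i=2, swap data[2],data[2] (no change) → [10, 3, 12, 11, 2, 13, 5, 0, 15, 6, 14]
j=3: data[3]=11 ≤ 14 → i=3, swap data[3],data[3] (no change) → [10, 3, 12, 11, 2, 13, 5, 0, 15, 6, 14]
j=4: data[4]=2 ≤ 14 → i=4, swap data[4],data[4] (no change) → [10, 3, 12, 11, 2, 13, 5, 0, 15, 6, 14]
j=5: data[5]=13 ≤ 14 → i=5, swap data[5],data[5] (no change) → [10, 3, 12, 11, 2, 13, 5, 0, 15, 6, 14]
j=6: data[6]=5 ≤ 14 → i=6, swap data[6],data[6] (no change) → [10, 3, 12, 11, 2, 13, 5, 0, 15, 6, 14]
j=7: data[7]=0 ≤ 14 → i=7, swap data[7],data[7] (no change) → [10, 3, 12, 11, 2, 13, 5, 0, 15, 6, 14]
j=8: data[8]=15 > 14 → no swap
j=9: data[9]=6 ≤ 14 → i=8, swap data[8],data[9] → [10, 3, 12, 11, 2, 13, 5, 0, 6, 15, 14]
final swap data[9],data[10] → [10, 3, 12, 11, 2, 13, 5, 0, 6, 14, 15]; return 9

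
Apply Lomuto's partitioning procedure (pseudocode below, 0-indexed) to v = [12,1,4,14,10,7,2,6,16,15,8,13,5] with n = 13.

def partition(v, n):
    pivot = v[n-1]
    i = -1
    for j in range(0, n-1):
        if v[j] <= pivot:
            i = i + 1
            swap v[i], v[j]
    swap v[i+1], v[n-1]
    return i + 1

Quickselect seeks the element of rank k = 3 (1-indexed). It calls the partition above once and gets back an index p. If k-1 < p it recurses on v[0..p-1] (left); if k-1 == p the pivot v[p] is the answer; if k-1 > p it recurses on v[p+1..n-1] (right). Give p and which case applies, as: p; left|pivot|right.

3; left

pivot=5, i=-1
j=0: 12>5, skip
j=1: 1≤5, i=0, swap(0,1) ⇒ [1,12,4,14,10,7,2,6,16,15,8,13,5]
j=2: 4≤5, i=1, swap(1,2) ⇒ [1,4,12,14,10,7,2,6,16,15,8,13,5]
j=3: 14>5, skip
j=4: 10>5, skip
j=5: 7>5, skip
j=6: 2≤5, i=2, swap(2,6) ⇒ [1,4,2,14,10,7,12,6,16,15,8,13,5]
j=7: 6>5, skip
j=8: 16>5, skip
j=9: 15>5, skip
j=10: 8>5, skip
j=11: 13>5, skip
swap(3,12) ⇒ [1,4,2,5,10,7,12,6,16,15,8,13,14]; return 3
p = 3; k-1 = 2 < 3 ⇒ left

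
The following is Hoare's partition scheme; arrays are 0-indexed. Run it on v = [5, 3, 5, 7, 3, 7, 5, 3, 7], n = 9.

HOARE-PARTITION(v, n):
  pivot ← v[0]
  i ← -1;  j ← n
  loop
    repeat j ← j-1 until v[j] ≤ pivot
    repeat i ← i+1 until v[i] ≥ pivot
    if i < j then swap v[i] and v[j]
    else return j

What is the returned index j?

pivot = v[0] = 5; i = -1, j = 9
j→7 (v[7]=3≤5), i→0 (v[0]=5≥5); i<j, swap → [3, 3, 5, 7, 3, 7, 5, 5, 7]
j→6 (v[6]=5≤5), i→2 (v[2]=5≥5); i<j, swap → [3, 3, 5, 7, 3, 7, 5, 5, 7]
j→4 (v[4]=3≤5), i→3 (v[3]=7≥5); i<j, swap → [3, 3, 5, 3, 7, 7, 5, 5, 7]
j→3, i→4; i≥j, return j=3. v = [3, 3, 5, 3, 7, 7, 5, 5, 7]

3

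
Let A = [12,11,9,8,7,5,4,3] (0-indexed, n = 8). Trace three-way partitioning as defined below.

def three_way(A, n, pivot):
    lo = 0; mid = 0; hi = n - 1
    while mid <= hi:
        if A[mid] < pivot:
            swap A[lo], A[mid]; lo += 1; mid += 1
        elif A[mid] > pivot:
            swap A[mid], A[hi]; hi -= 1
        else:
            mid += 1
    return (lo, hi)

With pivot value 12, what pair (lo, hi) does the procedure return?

(7, 7)

lo=0 mid=0 hi=7
12=12: mid=1
11<12: swap(0,1), lo=1 mid=2 ⇒ [11,12,9,8,7,5,4,3]
9<12: swap(1,2), lo=2 mid=3 ⇒ [11,9,12,8,7,5,4,3]
8<12: swap(2,3), lo=3 mid=4 ⇒ [11,9,8,12,7,5,4,3]
7<12: swap(3,4), lo=4 mid=5 ⇒ [11,9,8,7,12,5,4,3]
5<12: swap(4,5), lo=5 mid=6 ⇒ [11,9,8,7,5,12,4,3]
4<12: swap(5,6), lo=6 mid=7 ⇒ [11,9,8,7,5,4,12,3]
3<12: swap(6,7), lo=7 mid=8 ⇒ [11,9,8,7,5,4,3,12]
done. lo=7 hi=7; A=[11,9,8,7,5,4,3,12]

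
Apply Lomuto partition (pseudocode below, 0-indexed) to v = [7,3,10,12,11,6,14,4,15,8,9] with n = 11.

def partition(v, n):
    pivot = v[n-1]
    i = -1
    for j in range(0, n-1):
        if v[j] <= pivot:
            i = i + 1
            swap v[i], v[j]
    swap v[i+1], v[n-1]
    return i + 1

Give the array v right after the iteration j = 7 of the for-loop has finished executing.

[7,3,6,4,11,10,14,12,15,8,9]

pivot=9, i=-1
j=0: 7≤9, i=0, swap(0,0) ⇒ [7,3,10,12,11,6,14,4,15,8,9]
j=1: 3≤9, i=1, swap(1,1) ⇒ [7,3,10,12,11,6,14,4,15,8,9]
j=2: 10>9, skip
j=3: 12>9, skip
j=4: 11>9, skip
j=5: 6≤9, i=2, swap(2,5) ⇒ [7,3,6,12,11,10,14,4,15,8,9]
j=6: 14>9, skip
j=7: 4≤9, i=3, swap(3,7) ⇒ [7,3,6,4,11,10,14,12,15,8,9]
(after j=7) v = [7,3,6,4,11,10,14,12,15,8,9]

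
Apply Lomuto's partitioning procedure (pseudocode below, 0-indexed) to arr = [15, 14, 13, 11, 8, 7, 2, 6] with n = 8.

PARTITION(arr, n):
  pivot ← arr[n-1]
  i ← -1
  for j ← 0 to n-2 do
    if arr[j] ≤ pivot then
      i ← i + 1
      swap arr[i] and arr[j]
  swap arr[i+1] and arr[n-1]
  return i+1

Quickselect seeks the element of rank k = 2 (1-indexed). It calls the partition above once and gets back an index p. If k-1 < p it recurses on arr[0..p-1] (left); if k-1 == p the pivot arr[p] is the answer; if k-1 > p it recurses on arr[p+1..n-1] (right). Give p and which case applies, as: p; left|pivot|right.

1; pivot

pivot=6, i=-1
j=0: 15>6, skip
j=1: 14>6, skip
j=2: 13>6, skip
j=3: 11>6, skip
j=4: 8>6, skip
j=5: 7>6, skip
j=6: 2≤6, i=0, swap(0,6) ⇒ [2, 14, 13, 11, 8, 7, 15, 6]
swap(1,7) ⇒ [2, 6, 13, 11, 8, 7, 15, 14]; return 1
p = 1; k-1 = 1 == 1 ⇒ pivot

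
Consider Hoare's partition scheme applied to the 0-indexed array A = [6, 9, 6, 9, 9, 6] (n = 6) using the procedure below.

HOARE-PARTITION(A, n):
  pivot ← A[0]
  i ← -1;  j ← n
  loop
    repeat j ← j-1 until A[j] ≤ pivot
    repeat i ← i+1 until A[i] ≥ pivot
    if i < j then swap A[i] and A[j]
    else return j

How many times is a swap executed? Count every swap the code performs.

pivot=6
j stops at 5 (6), i stops at 0 (6); swap ⇒ [6, 9, 6, 9, 9, 6]
j stops at 2 (6), i stops at 1 (9); swap ⇒ [6, 6, 9, 9, 9, 6]
j stops at 1, i stops at 2; i≥j ⇒ return 1. A=[6, 6, 9, 9, 9, 6]

2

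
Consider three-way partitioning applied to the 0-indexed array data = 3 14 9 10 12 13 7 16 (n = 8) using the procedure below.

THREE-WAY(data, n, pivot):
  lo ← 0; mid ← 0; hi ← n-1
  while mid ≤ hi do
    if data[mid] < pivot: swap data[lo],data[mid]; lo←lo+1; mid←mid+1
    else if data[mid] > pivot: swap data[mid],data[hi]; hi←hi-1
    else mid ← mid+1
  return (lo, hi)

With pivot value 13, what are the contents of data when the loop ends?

pivot = 13; lo=0, mid=0, hi=7
data[mid]=3<13: swap data[0],data[0]; lo=1,mid=1 → 3 14 9 10 12 13 7 16
data[mid]=14>13: swap data[1],data[7]; hi=6 → 3 16 9 10 12 13 7 14
data[mid]=16>13: swap data[1],data[6]; hi=5 → 3 7 9 10 12 13 16 14
data[mid]=7<13: swap data[1],data[1]; lo=2,mid=2 → 3 7 9 10 12 13 16 14
data[mid]=9<13: swap data[2],data[2]; lo=3,mid=3 → 3 7 9 10 12 13 16 14
data[mid]=10<13: swap data[3],data[3]; lo=4,mid=4 → 3 7 9 10 12 13 16 14
data[mid]=12<13: swap data[4],data[4]; lo=5,mid=5 → 3 7 9 10 12 13 16 14
data[mid]=13=13: mid=6
end: lo=5, hi=5; data = 3 7 9 10 12 13 16 14

3 7 9 10 12 13 16 14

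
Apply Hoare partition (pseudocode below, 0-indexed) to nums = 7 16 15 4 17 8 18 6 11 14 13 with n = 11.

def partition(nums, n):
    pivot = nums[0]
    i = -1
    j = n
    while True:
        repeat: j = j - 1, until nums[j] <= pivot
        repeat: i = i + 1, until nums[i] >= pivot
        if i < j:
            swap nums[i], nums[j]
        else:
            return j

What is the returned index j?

1

pivot = nums[0] = 7; i = -1, j = 11
j→7 (nums[7]=6≤7), i→0 (nums[0]=7≥7); i<j, swap → 6 16 15 4 17 8 18 7 11 14 13
j→3 (nums[3]=4≤7), i→1 (nums[1]=16≥7); i<j, swap → 6 4 15 16 17 8 18 7 11 14 13
j→1, i→2; i≥j, return j=1. nums = 6 4 15 16 17 8 18 7 11 14 13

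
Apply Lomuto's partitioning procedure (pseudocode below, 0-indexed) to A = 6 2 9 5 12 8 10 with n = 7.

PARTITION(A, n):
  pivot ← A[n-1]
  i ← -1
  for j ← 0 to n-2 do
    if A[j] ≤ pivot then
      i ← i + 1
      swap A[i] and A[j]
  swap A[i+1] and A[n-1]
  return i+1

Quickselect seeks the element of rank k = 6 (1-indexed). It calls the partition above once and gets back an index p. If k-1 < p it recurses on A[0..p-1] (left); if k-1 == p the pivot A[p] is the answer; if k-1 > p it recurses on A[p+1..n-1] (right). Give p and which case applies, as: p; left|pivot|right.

5; pivot

pivot = A[6] = 10; i = -1
j=0: A[0]=6 ≤ 10 → i=0, swap A[0],A[0] (no change) → 6 2 9 5 12 8 10
j=1: A[1]=2 ≤ 10 → i=1, swap A[1],A[1] (no change) → 6 2 9 5 12 8 10
j=2: A[2]=9 ≤ 10 → i=2, swap A[2],A[2] (no change) → 6 2 9 5 12 8 10
j=3: A[3]=5 ≤ 10 → i=3, swap A[3],A[3] (no change) → 6 2 9 5 12 8 10
j=4: A[4]=12 > 10 → no swap
j=5: A[5]=8 ≤ 10 → i=4, swap A[4],A[5] → 6 2 9 5 8 12 10
final swap A[5],A[6] → 6 2 9 5 8 10 12; return 5
p = 5; k-1 = 5 == 5 ⇒ pivot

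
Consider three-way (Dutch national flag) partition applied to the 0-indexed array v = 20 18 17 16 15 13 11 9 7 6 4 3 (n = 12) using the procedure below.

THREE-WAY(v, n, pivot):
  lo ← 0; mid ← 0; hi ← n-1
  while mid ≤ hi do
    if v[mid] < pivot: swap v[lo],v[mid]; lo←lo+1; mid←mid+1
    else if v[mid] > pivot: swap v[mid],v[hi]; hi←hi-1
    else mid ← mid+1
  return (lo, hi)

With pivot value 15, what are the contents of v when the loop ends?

pivot = 15; lo=0, mid=0, hi=11
v[mid]=20>15: swap v[0],v[11]; hi=10 → 3 18 17 16 15 13 11 9 7 6 4 20
v[mid]=3<15: swap v[0],v[0]; lo=1,mid=1 → 3 18 17 16 15 13 11 9 7 6 4 20
v[mid]=18>15: swap v[1],v[10]; hi=9 → 3 4 17 16 15 13 11 9 7 6 18 20
v[mid]=4<15: swap v[1],v[1]; lo=2,mid=2 → 3 4 17 16 15 13 11 9 7 6 18 20
v[mid]=17>15: swap v[2],v[9]; hi=8 → 3 4 6 16 15 13 11 9 7 17 18 20
v[mid]=6<15: swap v[2],v[2]; lo=3,mid=3 → 3 4 6 16 15 13 11 9 7 17 18 20
v[mid]=16>15: swap v[3],v[8]; hi=7 → 3 4 6 7 15 13 11 9 16 17 18 20
v[mid]=7<15: swap v[3],v[3]; lo=4,mid=4 → 3 4 6 7 15 13 11 9 16 17 18 20
v[mid]=15=15: mid=5
v[mid]=13<15: swap v[4],v[5]; lo=5,mid=6 → 3 4 6 7 13 15 11 9 16 17 18 20
v[mid]=11<15: swap v[5],v[6]; lo=6,mid=7 → 3 4 6 7 13 11 15 9 16 17 18 20
v[mid]=9<15: swap v[6],v[7]; lo=7,mid=8 → 3 4 6 7 13 11 9 15 16 17 18 20
end: lo=7, hi=7; v = 3 4 6 7 13 11 9 15 16 17 18 20

3 4 6 7 13 11 9 15 16 17 18 20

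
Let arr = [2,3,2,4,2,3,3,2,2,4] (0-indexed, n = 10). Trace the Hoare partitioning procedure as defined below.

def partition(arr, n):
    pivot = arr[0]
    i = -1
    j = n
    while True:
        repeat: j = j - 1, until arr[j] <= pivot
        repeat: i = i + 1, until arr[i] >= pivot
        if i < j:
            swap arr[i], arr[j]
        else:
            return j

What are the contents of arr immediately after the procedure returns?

[2,2,2,4,2,3,3,3,2,4]

pivot=2
j stops at 8 (2), i stops at 0 (2); swap ⇒ [2,3,2,4,2,3,3,2,2,4]
j stops at 7 (2), i stops at 1 (3); swap ⇒ [2,2,2,4,2,3,3,3,2,4]
j stops at 4 (2), i stops at 2 (2); swap ⇒ [2,2,2,4,2,3,3,3,2,4]
j stops at 2, i stops at 3; i≥j ⇒ return 2. arr=[2,2,2,4,2,3,3,3,2,4]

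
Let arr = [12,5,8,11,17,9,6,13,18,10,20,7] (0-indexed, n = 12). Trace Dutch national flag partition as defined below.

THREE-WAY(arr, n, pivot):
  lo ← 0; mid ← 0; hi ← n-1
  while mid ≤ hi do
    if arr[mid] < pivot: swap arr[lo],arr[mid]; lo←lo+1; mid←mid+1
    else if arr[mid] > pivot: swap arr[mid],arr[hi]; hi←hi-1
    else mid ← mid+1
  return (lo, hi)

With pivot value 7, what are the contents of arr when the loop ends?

[5,6,7,17,9,11,13,18,10,20,8,12]

lo=0 mid=0 hi=11
12>7: swap(0,11), hi=10 ⇒ [7,5,8,11,17,9,6,13,18,10,20,12]
7=7: mid=1
5<7: swap(0,1), lo=1 mid=2 ⇒ [5,7,8,11,17,9,6,13,18,10,20,12]
8>7: swap(2,10), hi=9 ⇒ [5,7,20,11,17,9,6,13,18,10,8,12]
20>7: swap(2,9), hi=8 ⇒ [5,7,10,11,17,9,6,13,18,20,8,12]
10>7: swap(2,8), hi=7 ⇒ [5,7,18,11,17,9,6,13,10,20,8,12]
18>7: swap(2,7), hi=6 ⇒ [5,7,13,11,17,9,6,18,10,20,8,12]
13>7: swap(2,6), hi=5 ⇒ [5,7,6,11,17,9,13,18,10,20,8,12]
6<7: swap(1,2), lo=2 mid=3 ⇒ [5,6,7,11,17,9,13,18,10,20,8,12]
11>7: swap(3,5), hi=4 ⇒ [5,6,7,9,17,11,13,18,10,20,8,12]
9>7: swap(3,4), hi=3 ⇒ [5,6,7,17,9,11,13,18,10,20,8,12]
17>7: swap(3,3), hi=2 ⇒ [5,6,7,17,9,11,13,18,10,20,8,12]
done. lo=2 hi=2; arr=[5,6,7,17,9,11,13,18,10,20,8,12]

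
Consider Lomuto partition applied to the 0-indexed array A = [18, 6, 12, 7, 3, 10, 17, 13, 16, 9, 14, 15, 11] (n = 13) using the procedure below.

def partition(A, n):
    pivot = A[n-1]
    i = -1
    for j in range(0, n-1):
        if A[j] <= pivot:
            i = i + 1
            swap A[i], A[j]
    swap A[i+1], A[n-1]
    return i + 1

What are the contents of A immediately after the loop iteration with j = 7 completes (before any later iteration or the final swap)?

[6, 7, 3, 10, 12, 18, 17, 13, 16, 9, 14, 15, 11]

pivot = A[12] = 11; i = -1
j=0: A[0]=18 > 11 → no swap
j=1: A[1]=6 ≤ 11 → i=0, swap A[0],A[1] → [6, 18, 12, 7, 3, 10, 17, 13, 16, 9, 14, 15, 11]
j=2: A[2]=12 > 11 → no swap
j=3: A[3]=7 ≤ 11 → i=1, swap A[1],A[3] → [6, 7, 12, 18, 3, 10, 17, 13, 16, 9, 14, 15, 11]
j=4: A[4]=3 ≤ 11 → i=2, swap A[2],A[4] → [6, 7, 3, 18, 12, 10, 17, 13, 16, 9, 14, 15, 11]
j=5: A[5]=10 ≤ 11 → i=3, swap A[3],A[5] → [6, 7, 3, 10, 12, 18, 17, 13, 16, 9, 14, 15, 11]
j=6: A[6]=17 > 11 → no swap
j=7: A[7]=13 > 11 → no swap
(after j=7) A = [6, 7, 3, 10, 12, 18, 17, 13, 16, 9, 14, 15, 11]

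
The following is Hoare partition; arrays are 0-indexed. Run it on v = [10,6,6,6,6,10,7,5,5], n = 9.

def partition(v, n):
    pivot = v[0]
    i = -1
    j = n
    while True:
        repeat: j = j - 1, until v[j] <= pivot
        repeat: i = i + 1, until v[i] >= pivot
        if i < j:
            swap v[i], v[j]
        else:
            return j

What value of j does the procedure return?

pivot = v[0] = 10; i = -1, j = 9
j→8 (v[8]=5≤10), i→0 (v[0]=10≥10); i<j, swap → [5,6,6,6,6,10,7,5,10]
j→7 (v[7]=5≤10), i→5 (v[5]=10≥10); i<j, swap → [5,6,6,6,6,5,7,10,10]
j→6, i→7; i≥j, return j=6. v = [5,6,6,6,6,5,7,10,10]

6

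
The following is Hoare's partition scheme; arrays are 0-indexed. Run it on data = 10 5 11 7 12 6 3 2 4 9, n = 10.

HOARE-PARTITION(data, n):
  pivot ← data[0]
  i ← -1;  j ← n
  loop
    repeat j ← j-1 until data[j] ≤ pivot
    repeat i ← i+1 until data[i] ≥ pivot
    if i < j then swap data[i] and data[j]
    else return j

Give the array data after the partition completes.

pivot=10
j stops at 9 (9), i stops at 0 (10); swap ⇒ 9 5 11 7 12 6 3 2 4 10
j stops at 8 (4), i stops at 2 (11); swap ⇒ 9 5 4 7 12 6 3 2 11 10
j stops at 7 (2), i stops at 4 (12); swap ⇒ 9 5 4 7 2 6 3 12 11 10
j stops at 6, i stops at 7; i≥j ⇒ return 6. data=9 5 4 7 2 6 3 12 11 10

9 5 4 7 2 6 3 12 11 10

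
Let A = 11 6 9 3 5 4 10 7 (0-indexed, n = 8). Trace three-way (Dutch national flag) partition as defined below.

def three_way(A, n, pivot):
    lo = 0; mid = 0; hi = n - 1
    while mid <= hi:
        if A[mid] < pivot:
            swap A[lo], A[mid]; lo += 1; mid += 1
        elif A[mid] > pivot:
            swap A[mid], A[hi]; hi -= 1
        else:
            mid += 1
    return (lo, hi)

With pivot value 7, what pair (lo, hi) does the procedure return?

(4, 4)

pivot = 7; lo=0, mid=0, hi=7
A[mid]=11>7: swap A[0],A[7]; hi=6 → 7 6 9 3 5 4 10 11
A[mid]=7=7: mid=1
A[mid]=6<7: swap A[0],A[1]; lo=1,mid=2 → 6 7 9 3 5 4 10 11
A[mid]=9>7: swap A[2],A[6]; hi=5 → 6 7 10 3 5 4 9 11
A[mid]=10>7: swap A[2],A[5]; hi=4 → 6 7 4 3 5 10 9 11
A[mid]=4<7: swap A[1],A[2]; lo=2,mid=3 → 6 4 7 3 5 10 9 11
A[mid]=3<7: swap A[2],A[3]; lo=3,mid=4 → 6 4 3 7 5 10 9 11
A[mid]=5<7: swap A[3],A[4]; lo=4,mid=5 → 6 4 3 5 7 10 9 11
end: lo=4, hi=4; A = 6 4 3 5 7 10 9 11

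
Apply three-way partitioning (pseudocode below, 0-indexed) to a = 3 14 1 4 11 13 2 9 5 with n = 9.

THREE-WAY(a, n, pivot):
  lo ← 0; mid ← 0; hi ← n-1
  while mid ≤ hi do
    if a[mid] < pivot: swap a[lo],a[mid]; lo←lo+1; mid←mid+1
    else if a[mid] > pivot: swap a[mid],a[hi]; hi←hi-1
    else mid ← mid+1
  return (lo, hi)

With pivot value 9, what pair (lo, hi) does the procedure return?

pivot = 9; lo=0, mid=0, hi=8
a[mid]=3<9: swap a[0],a[0]; lo=1,mid=1 → 3 14 1 4 11 13 2 9 5
a[mid]=14>9: swap a[1],a[8]; hi=7 → 3 5 1 4 11 13 2 9 14
a[mid]=5<9: swap a[1],a[1]; lo=2,mid=2 → 3 5 1 4 11 13 2 9 14
a[mid]=1<9: swap a[2],a[2]; lo=3,mid=3 → 3 5 1 4 11 13 2 9 14
a[mid]=4<9: swap a[3],a[3]; lo=4,mid=4 → 3 5 1 4 11 13 2 9 14
a[mid]=11>9: swap a[4],a[7]; hi=6 → 3 5 1 4 9 13 2 11 14
a[mid]=9=9: mid=5
a[mid]=13>9: swap a[5],a[6]; hi=5 → 3 5 1 4 9 2 13 11 14
a[mid]=2<9: swap a[4],a[5]; lo=5,mid=6 → 3 5 1 4 2 9 13 11 14
end: lo=5, hi=5; a = 3 5 1 4 2 9 13 11 14

(5, 5)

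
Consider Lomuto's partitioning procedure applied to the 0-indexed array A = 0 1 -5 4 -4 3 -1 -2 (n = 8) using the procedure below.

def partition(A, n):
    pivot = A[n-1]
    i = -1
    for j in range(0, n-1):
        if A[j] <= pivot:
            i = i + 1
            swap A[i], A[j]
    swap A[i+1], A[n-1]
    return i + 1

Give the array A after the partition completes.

-5 -4 -2 4 1 3 -1 0

pivot=-2, i=-1
j=0: 0>-2, skip
j=1: 1>-2, skip
j=2: -5≤-2, i=0, swap(0,2) ⇒ -5 1 0 4 -4 3 -1 -2
j=3: 4>-2, skip
j=4: -4≤-2, i=1, swap(1,4) ⇒ -5 -4 0 4 1 3 -1 -2
j=5: 3>-2, skip
j=6: -1>-2, skip
swap(2,7) ⇒ -5 -4 -2 4 1 3 -1 0; return 2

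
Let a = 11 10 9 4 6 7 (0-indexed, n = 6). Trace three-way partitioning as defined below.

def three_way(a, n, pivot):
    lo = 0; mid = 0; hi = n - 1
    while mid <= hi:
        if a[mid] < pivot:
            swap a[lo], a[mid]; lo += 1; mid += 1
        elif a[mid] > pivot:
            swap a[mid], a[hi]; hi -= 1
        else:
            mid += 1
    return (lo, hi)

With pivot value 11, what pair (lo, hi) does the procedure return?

pivot = 11; lo=0, mid=0, hi=5
a[mid]=11=11: mid=1
a[mid]=10<11: swap a[0],a[1]; lo=1,mid=2 → 10 11 9 4 6 7
a[mid]=9<11: swap a[1],a[2]; lo=2,mid=3 → 10 9 11 4 6 7
a[mid]=4<11: swap a[2],a[3]; lo=3,mid=4 → 10 9 4 11 6 7
a[mid]=6<11: swap a[3],a[4]; lo=4,mid=5 → 10 9 4 6 11 7
a[mid]=7<11: swap a[4],a[5]; lo=5,mid=6 → 10 9 4 6 7 11
end: lo=5, hi=5; a = 10 9 4 6 7 11

(5, 5)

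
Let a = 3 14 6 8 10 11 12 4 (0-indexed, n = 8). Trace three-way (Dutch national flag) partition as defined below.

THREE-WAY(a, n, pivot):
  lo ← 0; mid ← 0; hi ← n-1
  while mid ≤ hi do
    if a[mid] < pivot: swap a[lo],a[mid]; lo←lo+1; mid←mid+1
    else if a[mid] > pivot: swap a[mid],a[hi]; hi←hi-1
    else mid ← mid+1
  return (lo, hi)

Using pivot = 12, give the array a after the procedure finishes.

lo=0 mid=0 hi=7
3<12: swap(0,0), lo=1 mid=1 ⇒ 3 14 6 8 10 11 12 4
14>12: swap(1,7), hi=6 ⇒ 3 4 6 8 10 11 12 14
4<12: swap(1,1), lo=2 mid=2 ⇒ 3 4 6 8 10 11 12 14
6<12: swap(2,2), lo=3 mid=3 ⇒ 3 4 6 8 10 11 12 14
8<12: swap(3,3), lo=4 mid=4 ⇒ 3 4 6 8 10 11 12 14
10<12: swap(4,4), lo=5 mid=5 ⇒ 3 4 6 8 10 11 12 14
11<12: swap(5,5), lo=6 mid=6 ⇒ 3 4 6 8 10 11 12 14
12=12: mid=7
done. lo=6 hi=6; a=3 4 6 8 10 11 12 14

3 4 6 8 10 11 12 14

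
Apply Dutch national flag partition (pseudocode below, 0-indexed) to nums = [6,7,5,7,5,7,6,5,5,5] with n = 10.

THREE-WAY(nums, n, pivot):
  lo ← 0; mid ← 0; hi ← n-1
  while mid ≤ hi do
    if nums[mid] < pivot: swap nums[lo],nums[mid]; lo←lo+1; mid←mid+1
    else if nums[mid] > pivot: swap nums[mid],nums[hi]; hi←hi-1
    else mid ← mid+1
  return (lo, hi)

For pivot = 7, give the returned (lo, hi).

lo=0 mid=0 hi=9
6<7: swap(0,0), lo=1 mid=1 ⇒ [6,7,5,7,5,7,6,5,5,5]
7=7: mid=2
5<7: swap(1,2), lo=2 mid=3 ⇒ [6,5,7,7,5,7,6,5,5,5]
7=7: mid=4
5<7: swap(2,4), lo=3 mid=5 ⇒ [6,5,5,7,7,7,6,5,5,5]
7=7: mid=6
6<7: swap(3,6), lo=4 mid=7 ⇒ [6,5,5,6,7,7,7,5,5,5]
5<7: swap(4,7), lo=5 mid=8 ⇒ [6,5,5,6,5,7,7,7,5,5]
5<7: swap(5,8), lo=6 mid=9 ⇒ [6,5,5,6,5,5,7,7,7,5]
5<7: swap(6,9), lo=7 mid=10 ⇒ [6,5,5,6,5,5,5,7,7,7]
done. lo=7 hi=9; nums=[6,5,5,6,5,5,5,7,7,7]

(7, 9)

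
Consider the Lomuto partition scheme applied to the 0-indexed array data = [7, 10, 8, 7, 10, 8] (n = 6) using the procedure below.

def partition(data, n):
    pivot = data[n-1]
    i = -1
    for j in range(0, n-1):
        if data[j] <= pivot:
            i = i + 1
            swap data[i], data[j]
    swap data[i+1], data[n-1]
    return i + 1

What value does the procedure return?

3

pivot = data[5] = 8; i = -1
j=0: data[0]=7 ≤ 8 → i=0, swap data[0],data[0] (no change) → [7, 10, 8, 7, 10, 8]
j=1: data[1]=10 > 8 → no swap
j=2: data[2]=8 ≤ 8 → i=1, swap data[1],data[2] → [7, 8, 10, 7, 10, 8]
j=3: data[3]=7 ≤ 8 → i=2, swap data[2],data[3] → [7, 8, 7, 10, 10, 8]
j=4: data[4]=10 > 8 → no swap
final swap data[3],data[5] → [7, 8, 7, 8, 10, 10]; return 3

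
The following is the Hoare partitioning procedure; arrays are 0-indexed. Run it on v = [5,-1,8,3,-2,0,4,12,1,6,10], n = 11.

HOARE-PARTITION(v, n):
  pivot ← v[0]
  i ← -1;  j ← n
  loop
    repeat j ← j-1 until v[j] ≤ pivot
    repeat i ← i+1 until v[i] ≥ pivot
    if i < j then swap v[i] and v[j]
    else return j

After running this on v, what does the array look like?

pivot = v[0] = 5; i = -1, j = 11
j→8 (v[8]=1≤5), i→0 (v[0]=5≥5); i<j, swap → [1,-1,8,3,-2,0,4,12,5,6,10]
j→6 (v[6]=4≤5), i→2 (v[2]=8≥5); i<j, swap → [1,-1,4,3,-2,0,8,12,5,6,10]
j→5, i→6; i≥j, return j=5. v = [1,-1,4,3,-2,0,8,12,5,6,10]

[1,-1,4,3,-2,0,8,12,5,6,10]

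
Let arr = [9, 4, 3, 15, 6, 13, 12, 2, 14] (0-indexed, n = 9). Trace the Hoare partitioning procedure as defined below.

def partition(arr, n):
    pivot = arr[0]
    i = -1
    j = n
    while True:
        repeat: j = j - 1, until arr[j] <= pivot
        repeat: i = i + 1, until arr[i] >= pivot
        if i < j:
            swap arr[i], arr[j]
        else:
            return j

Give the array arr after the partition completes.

pivot=9
j stops at 7 (2), i stops at 0 (9); swap ⇒ [2, 4, 3, 15, 6, 13, 12, 9, 14]
j stops at 4 (6), i stops at 3 (15); swap ⇒ [2, 4, 3, 6, 15, 13, 12, 9, 14]
j stops at 3, i stops at 4; i≥j ⇒ return 3. arr=[2, 4, 3, 6, 15, 13, 12, 9, 14]

[2, 4, 3, 6, 15, 13, 12, 9, 14]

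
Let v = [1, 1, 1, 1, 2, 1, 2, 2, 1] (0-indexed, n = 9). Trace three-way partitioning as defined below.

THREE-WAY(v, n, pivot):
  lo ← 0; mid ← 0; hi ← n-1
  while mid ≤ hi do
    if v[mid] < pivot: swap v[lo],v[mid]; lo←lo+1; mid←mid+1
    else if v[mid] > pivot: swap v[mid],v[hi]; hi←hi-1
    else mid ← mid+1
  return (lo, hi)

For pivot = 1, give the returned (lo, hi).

lo=0 mid=0 hi=8
1=1: mid=1
1=1: mid=2
1=1: mid=3
1=1: mid=4
2>1: swap(4,8), hi=7 ⇒ [1, 1, 1, 1, 1, 1, 2, 2, 2]
1=1: mid=5
1=1: mid=6
2>1: swap(6,7), hi=6 ⇒ [1, 1, 1, 1, 1, 1, 2, 2, 2]
2>1: swap(6,6), hi=5 ⇒ [1, 1, 1, 1, 1, 1, 2, 2, 2]
done. lo=0 hi=5; v=[1, 1, 1, 1, 1, 1, 2, 2, 2]

(0, 5)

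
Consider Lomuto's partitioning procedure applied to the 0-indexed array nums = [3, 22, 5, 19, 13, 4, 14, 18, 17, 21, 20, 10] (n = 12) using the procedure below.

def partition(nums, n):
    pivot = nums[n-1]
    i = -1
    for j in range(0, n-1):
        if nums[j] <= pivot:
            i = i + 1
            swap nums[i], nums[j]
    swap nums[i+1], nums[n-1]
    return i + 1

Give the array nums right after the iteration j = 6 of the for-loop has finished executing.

pivot=10, i=-1
j=0: 3≤10, i=0, swap(0,0) ⇒ [3, 22, 5, 19, 13, 4, 14, 18, 17, 21, 20, 10]
j=1: 22>10, skip
j=2: 5≤10, i=1, swap(1,2) ⇒ [3, 5, 22, 19, 13, 4, 14, 18, 17, 21, 20, 10]
j=3: 19>10, skip
j=4: 13>10, skip
j=5: 4≤10, i=2, swap(2,5) ⇒ [3, 5, 4, 19, 13, 22, 14, 18, 17, 21, 20, 10]
j=6: 14>10, skip
(after j=6) nums = [3, 5, 4, 19, 13, 22, 14, 18, 17, 21, 20, 10]

[3, 5, 4, 19, 13, 22, 14, 18, 17, 21, 20, 10]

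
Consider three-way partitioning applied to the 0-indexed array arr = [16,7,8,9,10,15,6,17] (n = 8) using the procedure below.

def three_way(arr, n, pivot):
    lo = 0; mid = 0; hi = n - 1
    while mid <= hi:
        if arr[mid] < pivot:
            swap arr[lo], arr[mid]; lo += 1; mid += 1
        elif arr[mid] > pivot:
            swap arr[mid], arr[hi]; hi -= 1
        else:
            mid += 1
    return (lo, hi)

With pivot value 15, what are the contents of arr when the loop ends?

[6,7,8,9,10,15,17,16]

lo=0 mid=0 hi=7
16>15: swap(0,7), hi=6 ⇒ [17,7,8,9,10,15,6,16]
17>15: swap(0,6), hi=5 ⇒ [6,7,8,9,10,15,17,16]
6<15: swap(0,0), lo=1 mid=1 ⇒ [6,7,8,9,10,15,17,16]
7<15: swap(1,1), lo=2 mid=2 ⇒ [6,7,8,9,10,15,17,16]
8<15: swap(2,2), lo=3 mid=3 ⇒ [6,7,8,9,10,15,17,16]
9<15: swap(3,3), lo=4 mid=4 ⇒ [6,7,8,9,10,15,17,16]
10<15: swap(4,4), lo=5 mid=5 ⇒ [6,7,8,9,10,15,17,16]
15=15: mid=6
done. lo=5 hi=5; arr=[6,7,8,9,10,15,17,16]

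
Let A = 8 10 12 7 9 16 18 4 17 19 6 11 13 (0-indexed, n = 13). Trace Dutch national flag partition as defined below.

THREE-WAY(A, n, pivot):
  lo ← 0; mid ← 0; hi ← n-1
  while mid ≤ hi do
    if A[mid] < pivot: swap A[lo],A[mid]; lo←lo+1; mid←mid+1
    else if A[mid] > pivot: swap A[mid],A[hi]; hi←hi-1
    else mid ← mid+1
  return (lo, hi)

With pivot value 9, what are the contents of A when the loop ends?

lo=0 mid=0 hi=12
8<9: swap(0,0), lo=1 mid=1 ⇒ 8 10 12 7 9 16 18 4 17 19 6 11 13
10>9: swap(1,12), hi=11 ⇒ 8 13 12 7 9 16 18 4 17 19 6 11 10
13>9: swap(1,11), hi=10 ⇒ 8 11 12 7 9 16 18 4 17 19 6 13 10
11>9: swap(1,10), hi=9 ⇒ 8 6 12 7 9 16 18 4 17 19 11 13 10
6<9: swap(1,1), lo=2 mid=2 ⇒ 8 6 12 7 9 16 18 4 17 19 11 13 10
12>9: swap(2,9), hi=8 ⇒ 8 6 19 7 9 16 18 4 17 12 11 13 10
19>9: swap(2,8), hi=7 ⇒ 8 6 17 7 9 16 18 4 19 12 11 13 10
17>9: swap(2,7), hi=6 ⇒ 8 6 4 7 9 16 18 17 19 12 11 13 10
4<9: swap(2,2), lo=3 mid=3 ⇒ 8 6 4 7 9 16 18 17 19 12 11 13 10
7<9: swap(3,3), lo=4 mid=4 ⇒ 8 6 4 7 9 16 18 17 19 12 11 13 10
9=9: mid=5
16>9: swap(5,6), hi=5 ⇒ 8 6 4 7 9 18 16 17 19 12 11 13 10
18>9: swap(5,5), hi=4 ⇒ 8 6 4 7 9 18 16 17 19 12 11 13 10
done. lo=4 hi=4; A=8 6 4 7 9 18 16 17 19 12 11 13 10

8 6 4 7 9 18 16 17 19 12 11 13 10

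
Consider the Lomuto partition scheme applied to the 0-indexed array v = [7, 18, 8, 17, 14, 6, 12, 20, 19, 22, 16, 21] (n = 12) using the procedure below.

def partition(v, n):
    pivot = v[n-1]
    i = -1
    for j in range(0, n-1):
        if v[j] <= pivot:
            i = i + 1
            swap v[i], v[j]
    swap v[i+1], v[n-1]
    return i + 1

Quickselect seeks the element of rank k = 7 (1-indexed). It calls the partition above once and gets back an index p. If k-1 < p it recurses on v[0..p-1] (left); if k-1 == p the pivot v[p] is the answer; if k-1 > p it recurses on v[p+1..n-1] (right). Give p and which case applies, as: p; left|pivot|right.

pivot=21, i=-1
j=0: 7≤21, i=0, swap(0,0) ⇒ [7, 18, 8, 17, 14, 6, 12, 20, 19, 22, 16, 21]
j=1: 18≤21, i=1, swap(1,1) ⇒ [7, 18, 8, 17, 14, 6, 12, 20, 19, 22, 16, 21]
j=2: 8≤21, i=2, swap(2,2) ⇒ [7, 18, 8, 17, 14, 6, 12, 20, 19, 22, 16, 21]
j=3: 17≤21, i=3, swap(3,3) ⇒ [7, 18, 8, 17, 14, 6, 12, 20, 19, 22, 16, 21]
j=4: 14≤21, i=4, swap(4,4) ⇒ [7, 18, 8, 17, 14, 6, 12, 20, 19, 22, 16, 21]
j=5: 6≤21, i=5, swap(5,5) ⇒ [7, 18, 8, 17, 14, 6, 12, 20, 19, 22, 16, 21]
j=6: 12≤21, i=6, swap(6,6) ⇒ [7, 18, 8, 17, 14, 6, 12, 20, 19, 22, 16, 21]
j=7: 20≤21, i=7, swap(7,7) ⇒ [7, 18, 8, 17, 14, 6, 12, 20, 19, 22, 16, 21]
j=8: 19≤21, i=8, swap(8,8) ⇒ [7, 18, 8, 17, 14, 6, 12, 20, 19, 22, 16, 21]
j=9: 22>21, skip
j=10: 16≤21, i=9, swap(9,10) ⇒ [7, 18, 8, 17, 14, 6, 12, 20, 19, 16, 22, 21]
swap(10,11) ⇒ [7, 18, 8, 17, 14, 6, 12, 20, 19, 16, 21, 22]; return 10
p = 10; k-1 = 6 < 10 ⇒ left

10; left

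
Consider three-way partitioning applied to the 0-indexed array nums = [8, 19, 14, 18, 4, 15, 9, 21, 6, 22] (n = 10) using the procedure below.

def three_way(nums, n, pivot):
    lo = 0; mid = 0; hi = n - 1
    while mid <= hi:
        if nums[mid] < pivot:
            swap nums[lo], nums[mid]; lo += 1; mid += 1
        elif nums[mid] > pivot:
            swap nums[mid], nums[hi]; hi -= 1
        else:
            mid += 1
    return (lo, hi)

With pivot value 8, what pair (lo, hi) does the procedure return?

(2, 2)

lo=0 mid=0 hi=9
8=8: mid=1
19>8: swap(1,9), hi=8 ⇒ [8, 22, 14, 18, 4, 15, 9, 21, 6, 19]
22>8: swap(1,8), hi=7 ⇒ [8, 6, 14, 18, 4, 15, 9, 21, 22, 19]
6<8: swap(0,1), lo=1 mid=2 ⇒ [6, 8, 14, 18, 4, 15, 9, 21, 22, 19]
14>8: swap(2,7), hi=6 ⇒ [6, 8, 21, 18, 4, 15, 9, 14, 22, 19]
21>8: swap(2,6), hi=5 ⇒ [6, 8, 9, 18, 4, 15, 21, 14, 22, 19]
9>8: swap(2,5), hi=4 ⇒ [6, 8, 15, 18, 4, 9, 21, 14, 22, 19]
15>8: swap(2,4), hi=3 ⇒ [6, 8, 4, 18, 15, 9, 21, 14, 22, 19]
4<8: swap(1,2), lo=2 mid=3 ⇒ [6, 4, 8, 18, 15, 9, 21, 14, 22, 19]
18>8: swap(3,3), hi=2 ⇒ [6, 4, 8, 18, 15, 9, 21, 14, 22, 19]
done. lo=2 hi=2; nums=[6, 4, 8, 18, 15, 9, 21, 14, 22, 19]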